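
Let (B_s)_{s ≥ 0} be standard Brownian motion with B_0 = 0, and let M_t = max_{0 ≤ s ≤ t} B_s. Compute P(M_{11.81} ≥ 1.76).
P(M_{11.81} ≥ 1.76) = 2·P(B_{11.81} ≥ 1.76) = 2(1 − Φ(1.76/√11.81)) ≈ 0.6086

By the reflection principle for Brownian motion, P(M_t ≥ a) = 2 · P(B_t ≥ a) for a ≥ 0. Since B_t ~ N(0, t), P(B_t ≥ 1.76) = 1 − Φ(1.76/√t) = 1 − Φ(1.76/√11.81) = 1 − Φ(0.5121). So
  P(M_{11.81} ≥ 1.76) = 2(1 − Φ(0.5121)) ≈ 0.6086.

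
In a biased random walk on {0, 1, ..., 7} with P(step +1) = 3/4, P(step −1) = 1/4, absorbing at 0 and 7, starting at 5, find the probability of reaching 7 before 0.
P(hit 7 before 0) = (1 − (1/3)^5) / (1 − (1/3)^7) = 1089/1093

Let u_k denote P(reach 7 before 0 | start at k). Boundary: u_0 = 0, u_7 = 1. Recurrence: u_k = 3/4·u_{k+1} + 1/4·u_{k-1} for 1 ≤ k ≤ 6. Try u_k = A + B·r^k with r = q/p = (1/4)/(3/4) = 1/3. Substitution satisfies the recurrence; boundary conditions give:
  u_k = (1 − r^k) / (1 − r^N) = (1 − (1/3)^5) / (1 − (1/3)^7) = 1089/1093.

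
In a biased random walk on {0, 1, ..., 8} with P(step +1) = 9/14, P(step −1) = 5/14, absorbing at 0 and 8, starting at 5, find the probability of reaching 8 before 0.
P(hit 8 before 0) = (1 − (5/9)^5) / (1 − (5/9)^8) = 10192149/10664024

Let u_k denote P(reach 8 before 0 | start at k). Boundary: u_0 = 0, u_8 = 1. Recurrence: u_k = 9/14·u_{k+1} + 5/14·u_{k-1} for 1 ≤ k ≤ 7. Try u_k = A + B·r^k with r = q/p = (5/14)/(9/14) = 5/9. Substitution satisfies the recurrence; boundary conditions give:
  u_k = (1 − r^k) / (1 − r^N) = (1 − (5/9)^5) / (1 − (5/9)^8) = 10192149/10664024.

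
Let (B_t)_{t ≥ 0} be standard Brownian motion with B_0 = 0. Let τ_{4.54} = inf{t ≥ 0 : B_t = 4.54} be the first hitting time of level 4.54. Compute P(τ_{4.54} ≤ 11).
P(τ_{4.54} ≤ 11) = 2(1 − Φ(4.54/√11)) = 2(1 − Φ(1.3689)) ≈ 0.1710

By the reflection principle for standard BM, P(τ_b ≤ t) = 2 · P(B_t ≥ b). Since B_t ~ N(0, t), P(B_t ≥ 4.54) = 1 − Φ(4.54/√t) = 1 − Φ(4.54/√11) = 1 − Φ(1.3689) ≈ 0.08552. Doubling: P(τ_{4.54} ≤ 11) ≈ 2 · 0.08552 = 0.17104 ≈ 0.1710.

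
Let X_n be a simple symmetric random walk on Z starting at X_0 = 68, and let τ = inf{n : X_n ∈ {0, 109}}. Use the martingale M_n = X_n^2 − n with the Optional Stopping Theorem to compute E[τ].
E[τ] = 2788

M_n = X_n^2 − n is a martingale (since E[X_{n+1}^2 | F_n] = X_n^2 + 1). By OST (τ has finite mean in a bounded region), E[M_τ] = E[M_0] = X_0^2 − 0 = 68^2 = 4624. Also E[M_τ] = E[X_τ^2] − E[τ]. The walk exits at 0 or 109, with P(hit 109 first) = 68/109, so E[X_τ^2] = 109^2 · 68/109 + 0 = 7412. Thus E[τ] = E[X_τ^2] − E[M_τ] = 7412 − 4624 = 2788 = 68(109 − 68) = 2788.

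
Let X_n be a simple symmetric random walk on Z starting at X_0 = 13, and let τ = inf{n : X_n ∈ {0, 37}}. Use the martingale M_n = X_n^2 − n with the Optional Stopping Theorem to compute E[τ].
E[τ] = 312

M_n = X_n^2 − n is a martingale (since E[X_{n+1}^2 | F_n] = X_n^2 + 1). By OST (τ has finite mean in a bounded region), E[M_τ] = E[M_0] = X_0^2 − 0 = 13^2 = 169. Also E[M_τ] = E[X_τ^2] − E[τ]. The walk exits at 0 or 37, with P(hit 37 first) = 13/37, so E[X_τ^2] = 37^2 · 13/37 + 0 = 481. Thus E[τ] = E[X_τ^2] − E[M_τ] = 481 − 169 = 312 = 13(37 − 13) = 312.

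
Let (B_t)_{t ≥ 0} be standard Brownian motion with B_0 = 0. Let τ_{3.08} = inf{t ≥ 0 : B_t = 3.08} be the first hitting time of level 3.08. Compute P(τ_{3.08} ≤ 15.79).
P(τ_{3.08} ≤ 15.79) = 2(1 − Φ(3.08/√15.79)) = 2(1 − Φ(0.7751)) ≈ 0.4383

By the reflection principle for standard BM, P(τ_b ≤ t) = 2 · P(B_t ≥ b). Since B_t ~ N(0, t), P(B_t ≥ 3.08) = 1 − Φ(3.08/√t) = 1 − Φ(3.08/√15.79) = 1 − Φ(0.7751) ≈ 0.21914. Doubling: P(τ_{3.08} ≤ 15.79) ≈ 2 · 0.21914 = 0.43828 ≈ 0.4383.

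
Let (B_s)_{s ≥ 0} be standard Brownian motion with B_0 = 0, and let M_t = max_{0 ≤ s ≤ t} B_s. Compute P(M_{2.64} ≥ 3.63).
P(M_{2.64} ≥ 3.63) = 2·P(B_{2.64} ≥ 3.63) = 2(1 − Φ(3.63/√2.64)) ≈ 0.0255

By the reflection principle for Brownian motion, P(M_t ≥ a) = 2 · P(B_t ≥ a) for a ≥ 0. Since B_t ~ N(0, t), P(B_t ≥ 3.63) = 1 − Φ(3.63/√t) = 1 − Φ(3.63/√2.64) = 1 − Φ(2.2341). So
  P(M_{2.64} ≥ 3.63) = 2(1 − Φ(2.2341)) ≈ 0.0255.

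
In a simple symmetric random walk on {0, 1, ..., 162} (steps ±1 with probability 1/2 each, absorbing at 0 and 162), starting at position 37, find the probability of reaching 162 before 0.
P(hit 162 before 0) = 37/162

Let u_k = P(hit 162 before 0 | start at k). Then u_0 = 0, u_162 = 1, and u_k = u_{k-1}/2 + u_{k+1}/2 for 1 ≤ k ≤ 161. This harmonic recurrence is solved by u_k = k/162, giving u_37 = 37/162.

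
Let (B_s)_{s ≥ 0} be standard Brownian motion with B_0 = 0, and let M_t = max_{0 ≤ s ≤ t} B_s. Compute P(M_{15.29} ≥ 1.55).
P(M_{15.29} ≥ 1.55) = 2·P(B_{15.29} ≥ 1.55) = 2(1 − Φ(1.55/√15.29)) ≈ 0.6918

By the reflection principle for Brownian motion, P(M_t ≥ a) = 2 · P(B_t ≥ a) for a ≥ 0. Since B_t ~ N(0, t), P(B_t ≥ 1.55) = 1 − Φ(1.55/√t) = 1 − Φ(1.55/√15.29) = 1 − Φ(0.3964). So
  P(M_{15.29} ≥ 1.55) = 2(1 − Φ(0.3964)) ≈ 0.6918.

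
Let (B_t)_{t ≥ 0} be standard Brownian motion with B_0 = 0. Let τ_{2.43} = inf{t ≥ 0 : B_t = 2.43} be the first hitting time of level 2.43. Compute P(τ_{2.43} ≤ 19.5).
P(τ_{2.43} ≤ 19.5) = 2(1 − Φ(2.43/√19.5)) = 2(1 − Φ(0.5503)) ≈ 0.5821

By the reflection principle for standard BM, P(τ_b ≤ t) = 2 · P(B_t ≥ b). Since B_t ~ N(0, t), P(B_t ≥ 2.43) = 1 − Φ(2.43/√t) = 1 − Φ(2.43/√19.5) = 1 − Φ(0.5503) ≈ 0.29106. Doubling: P(τ_{2.43} ≤ 19.5) ≈ 2 · 0.29106 = 0.58212 ≈ 0.5821.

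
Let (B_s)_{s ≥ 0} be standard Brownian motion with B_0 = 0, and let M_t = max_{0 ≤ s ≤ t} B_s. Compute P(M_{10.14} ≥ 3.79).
P(M_{10.14} ≥ 3.79) = 2·P(B_{10.14} ≥ 3.79) = 2(1 − Φ(3.79/√10.14)) ≈ 0.2340

By the reflection principle for Brownian motion, P(M_t ≥ a) = 2 · P(B_t ≥ a) for a ≥ 0. Since B_t ~ N(0, t), P(B_t ≥ 3.79) = 1 − Φ(3.79/√t) = 1 − Φ(3.79/√10.14) = 1 − Φ(1.1902). So
  P(M_{10.14} ≥ 3.79) = 2(1 − Φ(1.1902)) ≈ 0.2340.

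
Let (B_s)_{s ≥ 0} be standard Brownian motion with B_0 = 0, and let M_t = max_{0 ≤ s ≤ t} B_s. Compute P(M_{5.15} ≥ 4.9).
P(M_{5.15} ≥ 4.9) = 2·P(B_{5.15} ≥ 4.9) = 2(1 − Φ(4.9/√5.15)) ≈ 0.0308

By the reflection principle for Brownian motion, P(M_t ≥ a) = 2 · P(B_t ≥ a) for a ≥ 0. Since B_t ~ N(0, t), P(B_t ≥ 4.9) = 1 − Φ(4.9/√t) = 1 − Φ(4.9/√5.15) = 1 − Φ(2.1592). So
  P(M_{5.15} ≥ 4.9) = 2(1 − Φ(2.1592)) ≈ 0.0308.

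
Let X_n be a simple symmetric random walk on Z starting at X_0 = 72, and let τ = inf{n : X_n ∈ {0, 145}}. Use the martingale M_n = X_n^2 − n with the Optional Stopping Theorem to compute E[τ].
E[τ] = 5256

M_n = X_n^2 − n is a martingale (since E[X_{n+1}^2 | F_n] = X_n^2 + 1). By OST (τ has finite mean in a bounded region), E[M_τ] = E[M_0] = X_0^2 − 0 = 72^2 = 5184. Also E[M_τ] = E[X_τ^2] − E[τ]. The walk exits at 0 or 145, with P(hit 145 first) = 72/145, so E[X_τ^2] = 145^2 · 72/145 + 0 = 10440. Thus E[τ] = E[X_τ^2] − E[M_τ] = 10440 − 5184 = 5256 = 72(145 − 72) = 5256.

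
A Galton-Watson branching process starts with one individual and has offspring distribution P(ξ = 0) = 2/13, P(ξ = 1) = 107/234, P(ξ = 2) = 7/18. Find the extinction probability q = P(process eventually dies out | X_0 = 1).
q = 36/91

The pgf is f(s) = 2/13 + 107/234·s + 7/18·s². The extinction probability q is the smallest fixed point of f in [0, 1]. Setting s = f(s):
  7/18·s² + (107/234 − 1)·s + 2/13 = 0
  7/18·s² − (2/13 + 7/18)·s + 2/13 = 0
which factors as (s − 1)·(7/18·s − 2/13) = 0, giving roots s = 1 and s = (2/13)/(7/18) = 36/91.
Mean offspring μ = 107/234 + 2·7/18 = 289/234 > 1 (supercritical), so q < 1. The extinction probability is the smaller root: q = (2/13)/(7/18) = 36/91.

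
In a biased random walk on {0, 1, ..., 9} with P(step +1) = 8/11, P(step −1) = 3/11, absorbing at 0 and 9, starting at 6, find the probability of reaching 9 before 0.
P(hit 9 before 0) = (1 − (3/8)^6) / (1 − (3/8)^9) = 275968/276697

Let u_k denote P(reach 9 before 0 | start at k). Boundary: u_0 = 0, u_9 = 1. Recurrence: u_k = 8/11·u_{k+1} + 3/11·u_{k-1} for 1 ≤ k ≤ 8. Try u_k = A + B·r^k with r = q/p = (3/11)/(8/11) = 3/8. Substitution satisfies the recurrence; boundary conditions give:
  u_k = (1 − r^k) / (1 − r^N) = (1 − (3/8)^6) / (1 − (3/8)^9) = 275968/276697.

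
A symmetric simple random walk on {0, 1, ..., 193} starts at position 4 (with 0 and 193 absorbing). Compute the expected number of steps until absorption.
E[τ | X_0 = 4] = 756

Let v_k = E[τ | X_0 = k]. Boundary: v_0 = v_193 = 0. Recurrence: v_k = 1 + (v_{k-1} + v_{k+1})/2 for 1 ≤ k ≤ 192. The particular solution to v_k − (v_{k-1} + v_{k+1})/2 = 1 is v_k = −k^2. Adding homogeneous solution A + B k and matching boundaries gives v_k = k (193 − k). Substituting k = 4: v_4 = 4 · 189 = 756.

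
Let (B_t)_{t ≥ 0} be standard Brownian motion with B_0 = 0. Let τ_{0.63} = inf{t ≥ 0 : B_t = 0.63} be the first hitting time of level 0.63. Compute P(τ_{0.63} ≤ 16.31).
P(τ_{0.63} ≤ 16.31) = 2(1 − Φ(0.63/√16.31)) = 2(1 − Φ(0.1560)) ≈ 0.8760

By the reflection principle for standard BM, P(τ_b ≤ t) = 2 · P(B_t ≥ b). Since B_t ~ N(0, t), P(B_t ≥ 0.63) = 1 − Φ(0.63/√t) = 1 − Φ(0.63/√16.31) = 1 − Φ(0.1560) ≈ 0.43802. Doubling: P(τ_{0.63} ≤ 16.31) ≈ 2 · 0.43802 = 0.87604 ≈ 0.8760.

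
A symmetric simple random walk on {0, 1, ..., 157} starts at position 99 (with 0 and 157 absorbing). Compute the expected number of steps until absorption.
E[τ | X_0 = 99] = 5742

Let v_k = E[τ | X_0 = k]. Boundary: v_0 = v_157 = 0. Recurrence: v_k = 1 + (v_{k-1} + v_{k+1})/2 for 1 ≤ k ≤ 156. The particular solution to v_k − (v_{k-1} + v_{k+1})/2 = 1 is v_k = −k^2. Adding homogeneous solution A + B k and matching boundaries gives v_k = k (157 − k). Substituting k = 99: v_99 = 99 · 58 = 5742.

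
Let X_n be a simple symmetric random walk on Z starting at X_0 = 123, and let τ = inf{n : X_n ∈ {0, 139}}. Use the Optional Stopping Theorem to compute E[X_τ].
E[X_τ] = 123

X_n is a martingale and τ is a bounded-mean stopping time (indeed τ is finite a.s. with bounded expectation since the walk is in a bounded region). By the OST, E[X_τ] = E[X_0] = 123. Equivalently: E[X_τ] = 139 · P(hit 139 first) + 0 · P(hit 0 first) = 139 · (123/139) = 123.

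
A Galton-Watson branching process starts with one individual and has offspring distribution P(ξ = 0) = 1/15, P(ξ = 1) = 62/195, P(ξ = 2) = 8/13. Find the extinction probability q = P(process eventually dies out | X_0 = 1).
q = 13/120

The pgf is f(s) = 1/15 + 62/195·s + 8/13·s². The extinction probability q is the smallest fixed point of f in [0, 1]. Setting s = f(s):
  8/13·s² + (62/195 − 1)·s + 1/15 = 0
  8/13·s² − (1/15 + 8/13)·s + 1/15 = 0
which factors as (s − 1)·(8/13·s − 1/15) = 0, giving roots s = 1 and s = (1/15)/(8/13) = 13/120.
Mean offspring μ = 62/195 + 2·8/13 = 302/195 > 1 (supercritical), so q < 1. The extinction probability is the smaller root: q = (1/15)/(8/13) = 13/120.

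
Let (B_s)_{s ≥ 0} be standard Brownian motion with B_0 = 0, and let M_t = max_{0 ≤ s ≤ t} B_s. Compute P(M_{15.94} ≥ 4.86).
P(M_{15.94} ≥ 4.86) = 2·P(B_{15.94} ≥ 4.86) = 2(1 − Φ(4.86/√15.94)) ≈ 0.2235

By the reflection principle for Brownian motion, P(M_t ≥ a) = 2 · P(B_t ≥ a) for a ≥ 0. Since B_t ~ N(0, t), P(B_t ≥ 4.86) = 1 − Φ(4.86/√t) = 1 − Φ(4.86/√15.94) = 1 − Φ(1.2173). So
  P(M_{15.94} ≥ 4.86) = 2(1 − Φ(1.2173)) ≈ 0.2235.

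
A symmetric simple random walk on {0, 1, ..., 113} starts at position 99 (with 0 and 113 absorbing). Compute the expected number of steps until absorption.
E[τ | X_0 = 99] = 1386

Let v_k = E[τ | X_0 = k]. Boundary: v_0 = v_113 = 0. Recurrence: v_k = 1 + (v_{k-1} + v_{k+1})/2 for 1 ≤ k ≤ 112. The particular solution to v_k − (v_{k-1} + v_{k+1})/2 = 1 is v_k = −k^2. Adding homogeneous solution A + B k and matching boundaries gives v_k = k (113 − k). Substituting k = 99: v_99 = 99 · 14 = 1386.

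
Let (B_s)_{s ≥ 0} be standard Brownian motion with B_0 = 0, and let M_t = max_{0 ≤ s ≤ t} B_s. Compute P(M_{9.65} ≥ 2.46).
P(M_{9.65} ≥ 2.46) = 2·P(B_{9.65} ≥ 2.46) = 2(1 − Φ(2.46/√9.65)) ≈ 0.4284

By the reflection principle for Brownian motion, P(M_t ≥ a) = 2 · P(B_t ≥ a) for a ≥ 0. Since B_t ~ N(0, t), P(B_t ≥ 2.46) = 1 − Φ(2.46/√t) = 1 − Φ(2.46/√9.65) = 1 − Φ(0.7919). So
  P(M_{9.65} ≥ 2.46) = 2(1 − Φ(0.7919)) ≈ 0.4284.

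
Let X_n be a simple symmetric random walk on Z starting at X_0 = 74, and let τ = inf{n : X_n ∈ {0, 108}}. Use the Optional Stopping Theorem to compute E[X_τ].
E[X_τ] = 74

X_n is a martingale and τ is a bounded-mean stopping time (indeed τ is finite a.s. with bounded expectation since the walk is in a bounded region). By the OST, E[X_τ] = E[X_0] = 74. Equivalently: E[X_τ] = 108 · P(hit 108 first) + 0 · P(hit 0 first) = 108 · (74/108) = 74.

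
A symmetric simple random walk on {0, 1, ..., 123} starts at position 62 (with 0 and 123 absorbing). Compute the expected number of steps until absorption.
E[τ | X_0 = 62] = 3782

Let v_k = E[τ | X_0 = k]. Boundary: v_0 = v_123 = 0. Recurrence: v_k = 1 + (v_{k-1} + v_{k+1})/2 for 1 ≤ k ≤ 122. The particular solution to v_k − (v_{k-1} + v_{k+1})/2 = 1 is v_k = −k^2. Adding homogeneous solution A + B k and matching boundaries gives v_k = k (123 − k). Substituting k = 62: v_62 = 62 · 61 = 3782.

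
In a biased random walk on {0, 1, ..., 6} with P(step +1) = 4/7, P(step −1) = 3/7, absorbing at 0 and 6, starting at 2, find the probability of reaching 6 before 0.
P(hit 6 before 0) = (1 − (3/4)^2) / (1 − (3/4)^6) = 256/481

Let u_k denote P(reach 6 before 0 | start at k). Boundary: u_0 = 0, u_6 = 1. Recurrence: u_k = 4/7·u_{k+1} + 3/7·u_{k-1} for 1 ≤ k ≤ 5. Try u_k = A + B·r^k with r = q/p = (3/7)/(4/7) = 3/4. Substitution satisfies the recurrence; boundary conditions give:
  u_k = (1 − r^k) / (1 − r^N) = (1 − (3/4)^2) / (1 − (3/4)^6) = 256/481.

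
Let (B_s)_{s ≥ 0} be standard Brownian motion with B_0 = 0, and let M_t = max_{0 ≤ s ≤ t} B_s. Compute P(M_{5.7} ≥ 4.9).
P(M_{5.7} ≥ 4.9) = 2·P(B_{5.7} ≥ 4.9) = 2(1 − Φ(4.9/√5.7)) ≈ 0.0401

By the reflection principle for Brownian motion, P(M_t ≥ a) = 2 · P(B_t ≥ a) for a ≥ 0. Since B_t ~ N(0, t), P(B_t ≥ 4.9) = 1 − Φ(4.9/√t) = 1 − Φ(4.9/√5.7) = 1 − Φ(2.0524). So
  P(M_{5.7} ≥ 4.9) = 2(1 − Φ(2.0524)) ≈ 0.0401.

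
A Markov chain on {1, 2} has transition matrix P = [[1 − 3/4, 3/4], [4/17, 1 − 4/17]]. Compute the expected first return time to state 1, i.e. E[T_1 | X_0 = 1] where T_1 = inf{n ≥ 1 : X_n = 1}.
E[T_1 | X_0 = 1] = 1/π_1 = 67/16

For an irreducible recurrent Markov chain with stationary distribution π, E[T_i | X_0 = i] = 1/π_i (Kac's formula). Here π_1 = (4/17)/(3/4 + 4/17) = (4/17)/(67/68) = 16/67, so E[T_1 | X_0 = 1] = 1/π_1 = (3/4 + 4/17)/(4/17) = (67/68)/(4/17) = 67/16.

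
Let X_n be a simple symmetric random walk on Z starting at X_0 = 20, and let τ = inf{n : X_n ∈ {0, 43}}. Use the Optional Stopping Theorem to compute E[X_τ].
E[X_τ] = 20

X_n is a martingale and τ is a bounded-mean stopping time (indeed τ is finite a.s. with bounded expectation since the walk is in a bounded region). By the OST, E[X_τ] = E[X_0] = 20. Equivalently: E[X_τ] = 43 · P(hit 43 first) + 0 · P(hit 0 first) = 43 · (20/43) = 20.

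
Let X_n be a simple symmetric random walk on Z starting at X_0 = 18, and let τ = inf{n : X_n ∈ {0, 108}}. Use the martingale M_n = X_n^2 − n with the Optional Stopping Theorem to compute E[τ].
E[τ] = 1620

M_n = X_n^2 − n is a martingale (since E[X_{n+1}^2 | F_n] = X_n^2 + 1). By OST (τ has finite mean in a bounded region), E[M_τ] = E[M_0] = X_0^2 − 0 = 18^2 = 324. Also E[M_τ] = E[X_τ^2] − E[τ]. The walk exits at 0 or 108, with P(hit 108 first) = 18/108, so E[X_τ^2] = 108^2 · 18/108 + 0 = 1944. Thus E[τ] = E[X_τ^2] − E[M_τ] = 1944 − 324 = 1620 = 18(108 − 18) = 1620.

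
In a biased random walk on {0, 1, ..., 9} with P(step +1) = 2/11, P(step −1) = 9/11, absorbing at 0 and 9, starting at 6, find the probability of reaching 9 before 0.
P(hit 9 before 0) = (1 − (9/2)^6) / (1 − (9/2)^9) = 5896/537337

Let u_k denote P(reach 9 before 0 | start at k). Boundary: u_0 = 0, u_9 = 1. Recurrence: u_k = 2/11·u_{k+1} + 9/11·u_{k-1} for 1 ≤ k ≤ 8. Try u_k = A + B·r^k with r = q/p = (9/11)/(2/11) = 9/2. Substitution satisfies the recurrence; boundary conditions give:
  u_k = (1 − r^k) / (1 − r^N) = (1 − (9/2)^6) / (1 − (9/2)^9) = 5896/537337.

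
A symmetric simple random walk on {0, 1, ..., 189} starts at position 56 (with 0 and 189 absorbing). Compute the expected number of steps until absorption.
E[τ | X_0 = 56] = 7448

Let v_k = E[τ | X_0 = k]. Boundary: v_0 = v_189 = 0. Recurrence: v_k = 1 + (v_{k-1} + v_{k+1})/2 for 1 ≤ k ≤ 188. The particular solution to v_k − (v_{k-1} + v_{k+1})/2 = 1 is v_k = −k^2. Adding homogeneous solution A + B k and matching boundaries gives v_k = k (189 − k). Substituting k = 56: v_56 = 56 · 133 = 7448.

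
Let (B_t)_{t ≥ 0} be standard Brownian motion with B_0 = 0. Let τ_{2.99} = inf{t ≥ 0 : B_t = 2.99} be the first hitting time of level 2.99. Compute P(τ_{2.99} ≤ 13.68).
P(τ_{2.99} ≤ 13.68) = 2(1 − Φ(2.99/√13.68)) = 2(1 − Φ(0.8084)) ≈ 0.4189

By the reflection principle for standard BM, P(τ_b ≤ t) = 2 · P(B_t ≥ b). Since B_t ~ N(0, t), P(B_t ≥ 2.99) = 1 − Φ(2.99/√t) = 1 − Φ(2.99/√13.68) = 1 − Φ(0.8084) ≈ 0.20943. Doubling: P(τ_{2.99} ≤ 13.68) ≈ 2 · 0.20943 = 0.41886 ≈ 0.4189.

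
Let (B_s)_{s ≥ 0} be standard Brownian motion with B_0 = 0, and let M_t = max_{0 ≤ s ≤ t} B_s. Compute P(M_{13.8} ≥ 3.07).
P(M_{13.8} ≥ 3.07) = 2·P(B_{13.8} ≥ 3.07) = 2(1 − Φ(3.07/√13.8)) ≈ 0.4086

By the reflection principle for Brownian motion, P(M_t ≥ a) = 2 · P(B_t ≥ a) for a ≥ 0. Since B_t ~ N(0, t), P(B_t ≥ 3.07) = 1 − Φ(3.07/√t) = 1 − Φ(3.07/√13.8) = 1 − Φ(0.8264). So
  P(M_{13.8} ≥ 3.07) = 2(1 − Φ(0.8264)) ≈ 0.4086.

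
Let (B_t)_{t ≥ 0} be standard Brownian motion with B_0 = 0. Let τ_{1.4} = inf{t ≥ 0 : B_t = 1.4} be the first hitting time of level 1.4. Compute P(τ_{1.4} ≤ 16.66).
P(τ_{1.4} ≤ 16.66) = 2(1 − Φ(1.4/√16.66)) = 2(1 − Φ(0.3430)) ≈ 0.7316

By the reflection principle for standard BM, P(τ_b ≤ t) = 2 · P(B_t ≥ b). Since B_t ~ N(0, t), P(B_t ≥ 1.4) = 1 − Φ(1.4/√t) = 1 − Φ(1.4/√16.66) = 1 − Φ(0.3430) ≈ 0.36580. Doubling: P(τ_{1.4} ≤ 16.66) ≈ 2 · 0.36580 = 0.73160 ≈ 0.7316.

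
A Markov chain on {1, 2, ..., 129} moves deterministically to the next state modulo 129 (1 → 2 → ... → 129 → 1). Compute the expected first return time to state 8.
E[T_8 | X_0 = 8] = 129

The chain cycles deterministically, so starting at state 8 it returns in exactly 129 steps. Equivalently, the stationary distribution is uniform π_j = 1/129 for every state j, so by Kac's formula E[T_8] = 1/π_8 = 129.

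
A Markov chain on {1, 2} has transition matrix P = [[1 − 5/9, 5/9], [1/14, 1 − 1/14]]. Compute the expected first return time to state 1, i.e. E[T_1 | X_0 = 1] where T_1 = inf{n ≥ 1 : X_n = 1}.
E[T_1 | X_0 = 1] = 1/π_1 = 79/9

For an irreducible recurrent Markov chain with stationary distribution π, E[T_i | X_0 = i] = 1/π_i (Kac's formula). Here π_1 = (1/14)/(5/9 + 1/14) = (1/14)/(79/126) = 9/79, so E[T_1 | X_0 = 1] = 1/π_1 = (5/9 + 1/14)/(1/14) = (79/126)/(1/14) = 79/9.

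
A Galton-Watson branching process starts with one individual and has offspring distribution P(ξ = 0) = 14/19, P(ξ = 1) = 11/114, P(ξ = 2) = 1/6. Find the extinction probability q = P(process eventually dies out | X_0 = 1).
q = 1

Mean offspring μ = 0·14/19 + 1·11/114 + 2·1/6 = 49/114 ≤ 1. For μ ≤ 1 with offspring not concentrated at 1, the Galton-Watson process goes extinct almost surely, so q = 1.
(Algebraic check: The pgf is f(s) = 14/19 + 11/114·s + 1/6·s². The extinction probability q is the smallest fixed point of f in [0, 1]. Setting s = f(s):
  1/6·s² + (11/114 − 1)·s + 14/19 = 0
  1/6·s² − (14/19 + 1/6)·s + 14/19 = 0
which factors as (s − 1)·(1/6·s − 14/19) = 0, giving roots s = 1 and s = (14/19)/(1/6) = 84/19. Since 84/19 ≥ 1, the smallest root in [0, 1] is s = 1.)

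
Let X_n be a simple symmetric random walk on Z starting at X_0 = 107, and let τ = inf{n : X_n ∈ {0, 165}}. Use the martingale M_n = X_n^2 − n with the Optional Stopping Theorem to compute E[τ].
E[τ] = 6206

M_n = X_n^2 − n is a martingale (since E[X_{n+1}^2 | F_n] = X_n^2 + 1). By OST (τ has finite mean in a bounded region), E[M_τ] = E[M_0] = X_0^2 − 0 = 107^2 = 11449. Also E[M_τ] = E[X_τ^2] − E[τ]. The walk exits at 0 or 165, with P(hit 165 first) = 107/165, so E[X_τ^2] = 165^2 · 107/165 + 0 = 17655. Thus E[τ] = E[X_τ^2] − E[M_τ] = 17655 − 11449 = 6206 = 107(165 − 107) = 6206.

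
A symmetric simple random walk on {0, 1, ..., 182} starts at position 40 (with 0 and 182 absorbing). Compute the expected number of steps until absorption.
E[τ | X_0 = 40] = 5680

Let v_k = E[τ | X_0 = k]. Boundary: v_0 = v_182 = 0. Recurrence: v_k = 1 + (v_{k-1} + v_{k+1})/2 for 1 ≤ k ≤ 181. The particular solution to v_k − (v_{k-1} + v_{k+1})/2 = 1 is v_k = −k^2. Adding homogeneous solution A + B k and matching boundaries gives v_k = k (182 − k). Substituting k = 40: v_40 = 40 · 142 = 5680.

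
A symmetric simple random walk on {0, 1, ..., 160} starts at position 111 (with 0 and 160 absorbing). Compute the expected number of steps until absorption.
E[τ | X_0 = 111] = 5439

Let v_k = E[τ | X_0 = k]. Boundary: v_0 = v_160 = 0. Recurrence: v_k = 1 + (v_{k-1} + v_{k+1})/2 for 1 ≤ k ≤ 159. The particular solution to v_k − (v_{k-1} + v_{k+1})/2 = 1 is v_k = −k^2. Adding homogeneous solution A + B k and matching boundaries gives v_k = k (160 − k). Substituting k = 111: v_111 = 111 · 49 = 5439.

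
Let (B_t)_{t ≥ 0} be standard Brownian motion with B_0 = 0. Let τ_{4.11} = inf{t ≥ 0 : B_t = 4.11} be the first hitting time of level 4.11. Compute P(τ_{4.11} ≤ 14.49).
P(τ_{4.11} ≤ 14.49) = 2(1 − Φ(4.11/√14.49)) = 2(1 − Φ(1.0797)) ≈ 0.2803

By the reflection principle for standard BM, P(τ_b ≤ t) = 2 · P(B_t ≥ b). Since B_t ~ N(0, t), P(B_t ≥ 4.11) = 1 − Φ(4.11/√t) = 1 − Φ(4.11/√14.49) = 1 − Φ(1.0797) ≈ 0.14014. Doubling: P(τ_{4.11} ≤ 14.49) ≈ 2 · 0.14014 = 0.28028 ≈ 0.2803.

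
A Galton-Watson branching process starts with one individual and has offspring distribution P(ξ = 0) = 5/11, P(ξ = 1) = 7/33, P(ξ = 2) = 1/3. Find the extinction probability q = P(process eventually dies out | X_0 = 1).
q = 1

Mean offspring μ = 0·5/11 + 1·7/33 + 2·1/3 = 29/33 ≤ 1. For μ ≤ 1 with offspring not concentrated at 1, the Galton-Watson process goes extinct almost surely, so q = 1.
(Algebraic check: The pgf is f(s) = 5/11 + 7/33·s + 1/3·s². The extinction probability q is the smallest fixed point of f in [0, 1]. Setting s = f(s):
  1/3·s² + (7/33 − 1)·s + 5/11 = 0
  1/3·s² − (5/11 + 1/3)·s + 5/11 = 0
which factors as (s − 1)·(1/3·s − 5/11) = 0, giving roots s = 1 and s = (5/11)/(1/3) = 15/11. Since 15/11 ≥ 1, the smallest root in [0, 1] is s = 1.)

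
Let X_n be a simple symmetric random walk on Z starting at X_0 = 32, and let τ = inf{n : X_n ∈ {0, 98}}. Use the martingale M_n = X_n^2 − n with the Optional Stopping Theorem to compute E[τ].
E[τ] = 2112

M_n = X_n^2 − n is a martingale (since E[X_{n+1}^2 | F_n] = X_n^2 + 1). By OST (τ has finite mean in a bounded region), E[M_τ] = E[M_0] = X_0^2 − 0 = 32^2 = 1024. Also E[M_τ] = E[X_τ^2] − E[τ]. The walk exits at 0 or 98, with P(hit 98 first) = 32/98, so E[X_τ^2] = 98^2 · 32/98 + 0 = 3136. Thus E[τ] = E[X_τ^2] − E[M_τ] = 3136 − 1024 = 2112 = 32(98 − 32) = 2112.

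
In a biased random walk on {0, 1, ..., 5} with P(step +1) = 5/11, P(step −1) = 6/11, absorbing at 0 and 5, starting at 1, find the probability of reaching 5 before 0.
P(hit 5 before 0) = (1 − (6/5)^1) / (1 − (6/5)^5) = 625/4651

Let u_k denote P(reach 5 before 0 | start at k). Boundary: u_0 = 0, u_5 = 1. Recurrence: u_k = 5/11·u_{k+1} + 6/11·u_{k-1} for 1 ≤ k ≤ 4. Try u_k = A + B·r^k with r = q/p = (6/11)/(5/11) = 6/5. Substitution satisfies the recurrence; boundary conditions give:
  u_k = (1 − r^k) / (1 − r^N) = (1 − (6/5)^1) / (1 − (6/5)^5) = 625/4651.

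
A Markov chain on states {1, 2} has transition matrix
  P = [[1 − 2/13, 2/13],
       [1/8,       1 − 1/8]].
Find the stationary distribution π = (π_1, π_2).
π_1 = 13/29, π_2 = 16/29

Solve πP = π with π_1 + π_2 = 1. From πP = π: π_1 · (1 − 2/13) + π_2 · 1/8 = π_1 ⇒ π_2 · 1/8 = π_1 · 2/13 ⇒ π_2/π_1 = (2/13)/(1/8) = 16/13. Together with π_1 + π_2 = 1:
  π_1 = (1/8)/(2/13 + 1/8) = (1/8)/(29/104) = 13/29,
  π_2 = (2/13)/(2/13 + 1/8) = (2/13)/(29/104) = 16/29.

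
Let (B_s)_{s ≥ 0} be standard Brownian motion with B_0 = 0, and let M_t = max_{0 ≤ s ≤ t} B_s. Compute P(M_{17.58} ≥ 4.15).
P(M_{17.58} ≥ 4.15) = 2·P(B_{17.58} ≥ 4.15) = 2(1 − Φ(4.15/√17.58)) ≈ 0.3223

By the reflection principle for Brownian motion, P(M_t ≥ a) = 2 · P(B_t ≥ a) for a ≥ 0. Since B_t ~ N(0, t), P(B_t ≥ 4.15) = 1 − Φ(4.15/√t) = 1 − Φ(4.15/√17.58) = 1 − Φ(0.9898). So
  P(M_{17.58} ≥ 4.15) = 2(1 − Φ(0.9898)) ≈ 0.3223.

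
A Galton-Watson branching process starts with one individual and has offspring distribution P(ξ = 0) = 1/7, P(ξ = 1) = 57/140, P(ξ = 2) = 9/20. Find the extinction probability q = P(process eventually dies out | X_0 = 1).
q = 20/63

The pgf is f(s) = 1/7 + 57/140·s + 9/20·s². The extinction probability q is the smallest fixed point of f in [0, 1]. Setting s = f(s):
  9/20·s² + (57/140 − 1)·s + 1/7 = 0
  9/20·s² − (1/7 + 9/20)·s + 1/7 = 0
which factors as (s − 1)·(9/20·s − 1/7) = 0, giving roots s = 1 and s = (1/7)/(9/20) = 20/63.
Mean offspring μ = 57/140 + 2·9/20 = 183/140 > 1 (supercritical), so q < 1. The extinction probability is the smaller root: q = (1/7)/(9/20) = 20/63.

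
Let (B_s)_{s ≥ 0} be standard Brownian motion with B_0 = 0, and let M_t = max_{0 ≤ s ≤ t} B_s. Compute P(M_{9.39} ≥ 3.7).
P(M_{9.39} ≥ 3.7) = 2·P(B_{9.39} ≥ 3.7) = 2(1 − Φ(3.7/√9.39)) ≈ 0.2273

By the reflection principle for Brownian motion, P(M_t ≥ a) = 2 · P(B_t ≥ a) for a ≥ 0. Since B_t ~ N(0, t), P(B_t ≥ 3.7) = 1 − Φ(3.7/√t) = 1 − Φ(3.7/√9.39) = 1 − Φ(1.2074). So
  P(M_{9.39} ≥ 3.7) = 2(1 − Φ(1.2074)) ≈ 0.2273.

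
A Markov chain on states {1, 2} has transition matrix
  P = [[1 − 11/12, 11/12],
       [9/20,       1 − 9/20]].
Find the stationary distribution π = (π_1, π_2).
π_1 = 27/82, π_2 = 55/82

Solve πP = π with π_1 + π_2 = 1. From πP = π: π_1 · (1 − 11/12) + π_2 · 9/20 = π_1 ⇒ π_2 · 9/20 = π_1 · 11/12 ⇒ π_2/π_1 = (11/12)/(9/20) = 55/27. Together with π_1 + π_2 = 1:
  π_1 = (9/20)/(11/12 + 9/20) = (9/20)/(41/30) = 27/82,
  π_2 = (11/12)/(11/12 + 9/20) = (11/12)/(41/30) = 55/82.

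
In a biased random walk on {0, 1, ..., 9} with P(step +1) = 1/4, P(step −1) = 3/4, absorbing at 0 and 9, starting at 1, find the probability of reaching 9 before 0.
P(hit 9 before 0) = (1 − (3)^1) / (1 − (3)^9) = 1/9841

Let u_k denote P(reach 9 before 0 | start at k). Boundary: u_0 = 0, u_9 = 1. Recurrence: u_k = 1/4·u_{k+1} + 3/4·u_{k-1} for 1 ≤ k ≤ 8. Try u_k = A + B·r^k with r = q/p = (3/4)/(1/4) = 3. Substitution satisfies the recurrence; boundary conditions give:
  u_k = (1 − r^k) / (1 − r^N) = (1 − (3)^1) / (1 − (3)^9) = 1/9841.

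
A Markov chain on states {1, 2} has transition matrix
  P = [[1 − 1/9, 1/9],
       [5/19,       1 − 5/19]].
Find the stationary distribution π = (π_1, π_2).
π_1 = 45/64, π_2 = 19/64

Solve πP = π with π_1 + π_2 = 1. From πP = π: π_1 · (1 − 1/9) + π_2 · 5/19 = π_1 ⇒ π_2 · 5/19 = π_1 · 1/9 ⇒ π_2/π_1 = (1/9)/(5/19) = 19/45. Together with π_1 + π_2 = 1:
  π_1 = (5/19)/(1/9 + 5/19) = (5/19)/(64/171) = 45/64,
  π_2 = (1/9)/(1/9 + 5/19) = (1/9)/(64/171) = 19/64.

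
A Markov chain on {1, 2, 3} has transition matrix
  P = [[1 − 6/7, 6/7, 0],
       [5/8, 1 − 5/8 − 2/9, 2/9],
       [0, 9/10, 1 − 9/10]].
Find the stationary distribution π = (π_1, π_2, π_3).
π = (945/2561, 1296/2561, 320/2561)

This is a birth-death chain on three states, which satisfies detailed balance: π_1 · P_{12} = π_2 · P_{21} and π_2 · P_{23} = π_3 · P_{32}.
From π_1 · 6/7 = π_2 · 5/8: π_2/π_1 = (6/7)/(5/8) = 48/35.
From π_2 · 2/9 = π_3 · 9/10: π_3/π_2 = (2/9)/(9/10) = 20/81.
Take π_1 proportional to 1; then unnormalized π = (1, 48/35, 64/189). Normalize by dividing by the sum 2561/945:
  π = (945/2561, 1296/2561, 320/2561).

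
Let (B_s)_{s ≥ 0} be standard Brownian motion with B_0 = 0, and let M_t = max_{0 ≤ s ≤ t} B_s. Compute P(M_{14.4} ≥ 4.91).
P(M_{14.4} ≥ 4.91) = 2·P(B_{14.4} ≥ 4.91) = 2(1 − Φ(4.91/√14.4)) ≈ 0.1957

By the reflection principle for Brownian motion, P(M_t ≥ a) = 2 · P(B_t ≥ a) for a ≥ 0. Since B_t ~ N(0, t), P(B_t ≥ 4.91) = 1 − Φ(4.91/√t) = 1 − Φ(4.91/√14.4) = 1 − Φ(1.2939). So
  P(M_{14.4} ≥ 4.91) = 2(1 − Φ(1.2939)) ≈ 0.1957.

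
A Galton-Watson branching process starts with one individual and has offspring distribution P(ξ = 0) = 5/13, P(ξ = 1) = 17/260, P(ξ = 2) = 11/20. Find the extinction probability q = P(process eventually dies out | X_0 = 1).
q = 100/143

The pgf is f(s) = 5/13 + 17/260·s + 11/20·s². The extinction probability q is the smallest fixed point of f in [0, 1]. Setting s = f(s):
  11/20·s² + (17/260 − 1)·s + 5/13 = 0
  11/20·s² − (5/13 + 11/20)·s + 5/13 = 0
which factors as (s − 1)·(11/20·s − 5/13) = 0, giving roots s = 1 and s = (5/13)/(11/20) = 100/143.
Mean offspring μ = 17/260 + 2·11/20 = 303/260 > 1 (supercritical), so q < 1. The extinction probability is the smaller root: q = (5/13)/(11/20) = 100/143.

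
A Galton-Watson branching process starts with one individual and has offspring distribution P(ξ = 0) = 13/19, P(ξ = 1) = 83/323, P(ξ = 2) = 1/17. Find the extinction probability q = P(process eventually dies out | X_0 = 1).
q = 1

Mean offspring μ = 0·13/19 + 1·83/323 + 2·1/17 = 121/323 ≤ 1. For μ ≤ 1 with offspring not concentrated at 1, the Galton-Watson process goes extinct almost surely, so q = 1.
(Algebraic check: The pgf is f(s) = 13/19 + 83/323·s + 1/17·s². The extinction probability q is the smallest fixed point of f in [0, 1]. Setting s = f(s):
  1/17·s² + (83/323 − 1)·s + 13/19 = 0
  1/17·s² − (13/19 + 1/17)·s + 13/19 = 0
which factors as (s − 1)·(1/17·s − 13/19) = 0, giving roots s = 1 and s = (13/19)/(1/17) = 221/19. Since 221/19 ≥ 1, the smallest root in [0, 1] is s = 1.)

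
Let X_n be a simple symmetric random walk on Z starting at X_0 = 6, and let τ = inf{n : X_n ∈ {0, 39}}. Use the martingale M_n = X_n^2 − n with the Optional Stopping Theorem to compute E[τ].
E[τ] = 198

M_n = X_n^2 − n is a martingale (since E[X_{n+1}^2 | F_n] = X_n^2 + 1). By OST (τ has finite mean in a bounded region), E[M_τ] = E[M_0] = X_0^2 − 0 = 6^2 = 36. Also E[M_τ] = E[X_τ^2] − E[τ]. The walk exits at 0 or 39, with P(hit 39 first) = 6/39, so E[X_τ^2] = 39^2 · 6/39 + 0 = 234. Thus E[τ] = E[X_τ^2] − E[M_τ] = 234 − 36 = 198 = 6(39 − 6) = 198.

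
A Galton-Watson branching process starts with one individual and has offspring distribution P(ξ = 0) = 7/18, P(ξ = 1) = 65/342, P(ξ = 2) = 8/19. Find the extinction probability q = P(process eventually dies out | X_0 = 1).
q = 133/144

The pgf is f(s) = 7/18 + 65/342·s + 8/19·s². The extinction probability q is the smallest fixed point of f in [0, 1]. Setting s = f(s):
  8/19·s² + (65/342 − 1)·s + 7/18 = 0
  8/19·s² − (7/18 + 8/19)·s + 7/18 = 0
which factors as (s − 1)·(8/19·s − 7/18) = 0, giving roots s = 1 and s = (7/18)/(8/19) = 133/144.
Mean offspring μ = 65/342 + 2·8/19 = 353/342 > 1 (supercritical), so q < 1. The extinction probability is the smaller root: q = (7/18)/(8/19) = 133/144.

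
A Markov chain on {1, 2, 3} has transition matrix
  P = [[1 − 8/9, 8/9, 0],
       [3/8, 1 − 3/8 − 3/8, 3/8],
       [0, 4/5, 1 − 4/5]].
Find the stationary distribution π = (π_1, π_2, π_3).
π = (27/121, 64/121, 30/121)

This is a birth-death chain on three states, which satisfies detailed balance: π_1 · P_{12} = π_2 · P_{21} and π_2 · P_{23} = π_3 · P_{32}.
From π_1 · 8/9 = π_2 · 3/8: π_2/π_1 = (8/9)/(3/8) = 64/27.
From π_2 · 3/8 = π_3 · 4/5: π_3/π_2 = (3/8)/(4/5) = 15/32.
Take π_1 proportional to 1; then unnormalized π = (1, 64/27, 10/9). Normalize by dividing by the sum 121/27:
  π = (27/121, 64/121, 30/121).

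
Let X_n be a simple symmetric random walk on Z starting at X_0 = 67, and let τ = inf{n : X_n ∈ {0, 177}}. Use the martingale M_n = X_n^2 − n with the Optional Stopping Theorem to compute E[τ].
E[τ] = 7370

M_n = X_n^2 − n is a martingale (since E[X_{n+1}^2 | F_n] = X_n^2 + 1). By OST (τ has finite mean in a bounded region), E[M_τ] = E[M_0] = X_0^2 − 0 = 67^2 = 4489. Also E[M_τ] = E[X_τ^2] − E[τ]. The walk exits at 0 or 177, with P(hit 177 first) = 67/177, so E[X_τ^2] = 177^2 · 67/177 + 0 = 11859. Thus E[τ] = E[X_τ^2] − E[M_τ] = 11859 − 4489 = 7370 = 67(177 − 67) = 7370.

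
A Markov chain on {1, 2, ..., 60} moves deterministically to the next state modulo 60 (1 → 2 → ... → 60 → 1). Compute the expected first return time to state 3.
E[T_3 | X_0 = 3] = 60

The chain cycles deterministically, so starting at state 3 it returns in exactly 60 steps. Equivalently, the stationary distribution is uniform π_j = 1/60 for every state j, so by Kac's formula E[T_3] = 1/π_3 = 60.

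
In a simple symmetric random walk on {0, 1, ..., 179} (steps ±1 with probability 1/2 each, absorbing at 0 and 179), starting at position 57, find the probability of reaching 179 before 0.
P(hit 179 before 0) = 57/179

Let u_k = P(hit 179 before 0 | start at k). Then u_0 = 0, u_179 = 1, and u_k = u_{k-1}/2 + u_{k+1}/2 for 1 ≤ k ≤ 178. This harmonic recurrence is solved by u_k = k/179, giving u_57 = 57/179.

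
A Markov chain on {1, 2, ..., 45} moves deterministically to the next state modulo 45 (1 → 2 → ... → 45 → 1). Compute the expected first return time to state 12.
E[T_12 | X_0 = 12] = 45

The chain cycles deterministically, so starting at state 12 it returns in exactly 45 steps. Equivalently, the stationary distribution is uniform π_j = 1/45 for every state j, so by Kac's formula E[T_12] = 1/π_12 = 45.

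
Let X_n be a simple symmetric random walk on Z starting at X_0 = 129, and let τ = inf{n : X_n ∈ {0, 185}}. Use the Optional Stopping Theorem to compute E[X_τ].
E[X_τ] = 129

X_n is a martingale and τ is a bounded-mean stopping time (indeed τ is finite a.s. with bounded expectation since the walk is in a bounded region). By the OST, E[X_τ] = E[X_0] = 129. Equivalently: E[X_τ] = 185 · P(hit 185 first) + 0 · P(hit 0 first) = 185 · (129/185) = 129.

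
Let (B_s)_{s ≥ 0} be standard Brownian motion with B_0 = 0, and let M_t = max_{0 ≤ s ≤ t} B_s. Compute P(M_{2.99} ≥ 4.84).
P(M_{2.99} ≥ 4.84) = 2·P(B_{2.99} ≥ 4.84) = 2(1 − Φ(4.84/√2.99)) ≈ 0.0051

By the reflection principle for Brownian motion, P(M_t ≥ a) = 2 · P(B_t ≥ a) for a ≥ 0. Since B_t ~ N(0, t), P(B_t ≥ 4.84) = 1 − Φ(4.84/√t) = 1 − Φ(4.84/√2.99) = 1 − Φ(2.7990). So
  P(M_{2.99} ≥ 4.84) = 2(1 − Φ(2.7990)) ≈ 0.0051.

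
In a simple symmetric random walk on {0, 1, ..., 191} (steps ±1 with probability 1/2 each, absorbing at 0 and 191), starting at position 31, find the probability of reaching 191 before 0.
P(hit 191 before 0) = 31/191

Let u_k = P(hit 191 before 0 | start at k). Then u_0 = 0, u_191 = 1, and u_k = u_{k-1}/2 + u_{k+1}/2 for 1 ≤ k ≤ 190. This harmonic recurrence is solved by u_k = k/191, giving u_31 = 31/191.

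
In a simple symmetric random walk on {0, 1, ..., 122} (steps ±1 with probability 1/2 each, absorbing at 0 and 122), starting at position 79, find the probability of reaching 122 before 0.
P(hit 122 before 0) = 79/122

Let u_k = P(hit 122 before 0 | start at k). Then u_0 = 0, u_122 = 1, and u_k = u_{k-1}/2 + u_{k+1}/2 for 1 ≤ k ≤ 121. This harmonic recurrence is solved by u_k = k/122, giving u_79 = 79/122.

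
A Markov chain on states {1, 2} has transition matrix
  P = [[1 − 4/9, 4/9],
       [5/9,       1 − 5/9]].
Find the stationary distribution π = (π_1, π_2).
π_1 = 5/9, π_2 = 4/9

Solve πP = π with π_1 + π_2 = 1. From πP = π: π_1 · (1 − 4/9) + π_2 · 5/9 = π_1 ⇒ π_2 · 5/9 = π_1 · 4/9 ⇒ π_2/π_1 = (4/9)/(5/9) = 4/5. Together with π_1 + π_2 = 1:
  π_1 = (5/9)/(4/9 + 5/9) = (5/9)/(1) = 5/9,
  π_2 = (4/9)/(4/9 + 5/9) = (4/9)/(1) = 4/9.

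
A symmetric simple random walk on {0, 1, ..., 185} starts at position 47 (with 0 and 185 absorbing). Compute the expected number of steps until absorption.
E[τ | X_0 = 47] = 6486

Let v_k = E[τ | X_0 = k]. Boundary: v_0 = v_185 = 0. Recurrence: v_k = 1 + (v_{k-1} + v_{k+1})/2 for 1 ≤ k ≤ 184. The particular solution to v_k − (v_{k-1} + v_{k+1})/2 = 1 is v_k = −k^2. Adding homogeneous solution A + B k and matching boundaries gives v_k = k (185 − k). Substituting k = 47: v_47 = 47 · 138 = 6486.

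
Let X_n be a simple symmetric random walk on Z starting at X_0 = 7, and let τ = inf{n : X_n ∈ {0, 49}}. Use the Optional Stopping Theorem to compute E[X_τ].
E[X_τ] = 7

X_n is a martingale and τ is a bounded-mean stopping time (indeed τ is finite a.s. with bounded expectation since the walk is in a bounded region). By the OST, E[X_τ] = E[X_0] = 7. Equivalently: E[X_τ] = 49 · P(hit 49 first) + 0 · P(hit 0 first) = 49 · (7/49) = 7.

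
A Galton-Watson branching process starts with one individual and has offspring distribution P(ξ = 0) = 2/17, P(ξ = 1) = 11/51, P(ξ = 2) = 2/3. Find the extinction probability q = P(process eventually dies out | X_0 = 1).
q = 3/17

The pgf is f(s) = 2/17 + 11/51·s + 2/3·s². The extinction probability q is the smallest fixed point of f in [0, 1]. Setting s = f(s):
  2/3·s² + (11/51 − 1)·s + 2/17 = 0
  2/3·s² − (2/17 + 2/3)·s + 2/17 = 0
which factors as (s − 1)·(2/3·s − 2/17) = 0, giving roots s = 1 and s = (2/17)/(2/3) = 3/17.
Mean offspring μ = 11/51 + 2·2/3 = 79/51 > 1 (supercritical), so q < 1. The extinction probability is the smaller root: q = (2/17)/(2/3) = 3/17.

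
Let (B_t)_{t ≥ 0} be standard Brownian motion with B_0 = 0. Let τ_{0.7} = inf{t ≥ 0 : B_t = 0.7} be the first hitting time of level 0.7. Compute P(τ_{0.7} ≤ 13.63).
P(τ_{0.7} ≤ 13.63) = 2(1 − Φ(0.7/√13.63)) = 2(1 − Φ(0.1896)) ≈ 0.8496

By the reflection principle for standard BM, P(τ_b ≤ t) = 2 · P(B_t ≥ b). Since B_t ~ N(0, t), P(B_t ≥ 0.7) = 1 − Φ(0.7/√t) = 1 − Φ(0.7/√13.63) = 1 − Φ(0.1896) ≈ 0.42481. Doubling: P(τ_{0.7} ≤ 13.63) ≈ 2 · 0.42481 = 0.84962 ≈ 0.8496.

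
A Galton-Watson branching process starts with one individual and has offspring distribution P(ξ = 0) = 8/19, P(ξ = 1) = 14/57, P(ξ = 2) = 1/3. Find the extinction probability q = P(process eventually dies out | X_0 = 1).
q = 1

Mean offspring μ = 0·8/19 + 1·14/57 + 2·1/3 = 52/57 ≤ 1. For μ ≤ 1 with offspring not concentrated at 1, the Galton-Watson process goes extinct almost surely, so q = 1.
(Algebraic check: The pgf is f(s) = 8/19 + 14/57·s + 1/3·s². The extinction probability q is the smallest fixed point of f in [0, 1]. Setting s = f(s):
  1/3·s² + (14/57 − 1)·s + 8/19 = 0
  1/3·s² − (8/19 + 1/3)·s + 8/19 = 0
which factors as (s − 1)·(1/3·s − 8/19) = 0, giving roots s = 1 and s = (8/19)/(1/3) = 24/19. Since 24/19 ≥ 1, the smallest root in [0, 1] is s = 1.)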